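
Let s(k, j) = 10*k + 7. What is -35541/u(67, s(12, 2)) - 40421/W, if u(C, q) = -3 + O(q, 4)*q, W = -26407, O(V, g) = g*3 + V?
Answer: -225100537/466083550 ≈ -0.48296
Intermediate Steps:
O(V, g) = V + 3*g (O(V, g) = 3*g + V = V + 3*g)
s(k, j) = 7 + 10*k
u(C, q) = -3 + q*(12 + q) (u(C, q) = -3 + (q + 3*4)*q = -3 + (q + 12)*q = -3 + (12 + q)*q = -3 + q*(12 + q))
-35541/u(67, s(12, 2)) - 40421/W = -35541/(-3 + (7 + 10*12)*(12 + (7 + 10*12))) - 40421/(-26407) = -35541/(-3 + (7 + 120)*(12 + (7 + 120))) - 40421*(-1/26407) = -35541/(-3 + 127*(12 + 127)) + 40421/26407 = -35541/(-3 + 127*139) + 40421/26407 = -35541/(-3 + 17653) + 40421/26407 = -35541/17650 + 40421/26407 = -225100537/466083550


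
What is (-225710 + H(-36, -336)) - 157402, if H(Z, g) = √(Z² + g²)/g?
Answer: -383112 - √793/28 ≈ -3.8311e+5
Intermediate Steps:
H(Z, g) = √(Z² + g²)/g
(-225710 + H(-36, -336)) - 157402 = (-225710 + √((-36)² + (-336)²)/(-336)) - 157402 = (-225710 - √(1296 + 112896)/336) - 157402 = (-225710 - √793/28) - 157402 = -383112 - √793/28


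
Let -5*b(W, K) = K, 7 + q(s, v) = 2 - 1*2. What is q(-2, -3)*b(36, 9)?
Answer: 63/5 ≈ 12.600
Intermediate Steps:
q(s, v) = -7 (q(s, v) = -7 + (2 - 1*2) = -7 + (2 - 2) = -7 + 0 = -7)
b(W, K) = -K/5
q(-2, -3)*b(36, 9) = -(-7)*9/5 = -7*(-9/5) = 63/5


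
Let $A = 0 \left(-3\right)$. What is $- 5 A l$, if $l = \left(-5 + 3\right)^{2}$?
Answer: $0$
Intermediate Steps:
$A = 0$
$l = 4$ ($l = \left(-2\right)^{2} = 4$)
$- 5 A l = \left(-5\right) 0 \cdot 4 = 0 \cdot 4 = 0$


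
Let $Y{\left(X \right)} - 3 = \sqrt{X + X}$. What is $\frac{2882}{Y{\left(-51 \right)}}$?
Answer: $\frac{2882}{37} - \frac{2882 i \sqrt{102}}{111} \approx 77.892 - 262.22 i$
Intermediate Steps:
$Y{\left(X \right)} = 3 + \sqrt{2} \sqrt{X}$ ($Y{\left(X \right)} = 3 + \sqrt{X + X} = 3 + \sqrt{2 X} = 3 + \sqrt{2} \sqrt{X}$)
$\frac{2882}{Y{\left(-51 \right)}} = \frac{2882}{3 + \sqrt{2} \sqrt{-51}} = \frac{2882}{3 + \sqrt{2} i \sqrt{51}} = \frac{2882}{3 + i \sqrt{102}}$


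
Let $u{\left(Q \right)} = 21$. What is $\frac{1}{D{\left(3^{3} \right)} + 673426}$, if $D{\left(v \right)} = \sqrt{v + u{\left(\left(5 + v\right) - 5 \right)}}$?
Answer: $\frac{336713}{226751288714} - \frac{\sqrt{3}}{113375644357} \approx 1.4849 \cdot 10^{-6}$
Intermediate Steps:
$D{\left(v \right)} = \sqrt{21 + v}$ ($D{\left(v \right)} = \sqrt{v + 21} = \sqrt{21 + v}$)
$\frac{1}{D{\left(3^{3} \right)} + 673426} = \frac{1}{\sqrt{21 + 3^{3}} + 673426} = \frac{1}{\sqrt{21 + 27} + 673426} = \frac{1}{\sqrt{48} + 673426} = \frac{1}{4 \sqrt{3} + 673426} = \frac{1}{673426 + 4 \sqrt{3}}$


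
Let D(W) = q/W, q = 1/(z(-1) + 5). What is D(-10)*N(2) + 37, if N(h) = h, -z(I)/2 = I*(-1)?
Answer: 554/15 ≈ 36.933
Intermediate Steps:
z(I) = 2*I (z(I) = -2*I*(-1) = -(-2)*I = 2*I)
q = 1/3 (q = 1/(2*(-1) + 5) = 1/(-2 + 5) = 1/3 ≈ 0.33333)
D(W) = 1/(3*W)
D(-10)*N(2) + 37 = ((1/3)/(-10))*2 + 37 = ((1/3)*(-1/10))*2 + 37 = -1/30*2 + 37 = -1/15 + 37 = 554/15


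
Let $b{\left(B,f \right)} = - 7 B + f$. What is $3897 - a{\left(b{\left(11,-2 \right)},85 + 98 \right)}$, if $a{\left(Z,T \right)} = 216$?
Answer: $3681$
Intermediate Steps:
$b{\left(B,f \right)} = f - 7 B$
$3897 - a{\left(b{\left(11,-2 \right)},85 + 98 \right)} = 3897 - 216 = 3681$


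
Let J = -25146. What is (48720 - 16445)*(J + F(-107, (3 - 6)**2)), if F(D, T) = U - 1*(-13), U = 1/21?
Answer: -17034486800/21 ≈ -8.1117e+8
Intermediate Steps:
U = 1/21 ≈ 0.047619
F(D, T) = 274/21 (F(D, T) = 1/21 - 1*(-13) = 1/21 + 13 = 274/21)
(48720 - 16445)*(J + F(-107, (3 - 6)**2)) = (48720 - 16445)*(-25146 + 274/21) = 32275*(-527792/21) = -17034486800/21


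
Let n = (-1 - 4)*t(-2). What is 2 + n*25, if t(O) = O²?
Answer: -498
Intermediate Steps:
n = -20 (n = (-1 - 4)*(-2)² = -5*4 = -20)
2 + n*25 = 2 - 20*25 = 2 - 500 = -498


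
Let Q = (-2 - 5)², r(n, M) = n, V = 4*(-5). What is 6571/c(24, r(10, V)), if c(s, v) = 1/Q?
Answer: 321979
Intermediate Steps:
V = -20
Q = 49 (Q = (-7)² = 49)
c(s, v) = 1/49
6571/c(24, r(10, V)) = 6571/(1/49) = 6571*49 = 321979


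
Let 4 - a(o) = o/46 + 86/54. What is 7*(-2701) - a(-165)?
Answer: -23489939/1242 ≈ -18913.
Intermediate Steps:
a(o) = 65/27 - o/46 (a(o) = 4 - (o/46 + 86/54) = 4 - (o*(1/46) + 86*(1/54)) = 4 - (o/46 + 43/27) = 4 - (43/27 + o/46) = 4 + (-43/27 - o/46) = 65/27 - o/46)
7*(-2701) - a(-165) = 7*(-2701) - (65/27 - 1/46*(-165)) = -18907 - (65/27 + 165/46) = -18907 - 1*7445/1242 = -18907 - 7445/1242 = -23489939/1242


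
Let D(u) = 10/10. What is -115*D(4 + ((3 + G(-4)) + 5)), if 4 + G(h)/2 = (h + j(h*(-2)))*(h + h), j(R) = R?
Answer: -115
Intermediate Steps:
G(h) = -8 - 4*h**2 (G(h) = -8 + 2*((h + h*(-2))*(h + h)) = -8 + 2*((h - 2*h)*(2*h)) = -8 + 2*((-h)*(2*h)) = -8 + 2*(-2*h**2) = -8 - 4*h**2)
D(u) = 1 (D(u) = 10*(1/10) = 1)
-115*D(4 + ((3 + G(-4)) + 5)) = -115*1 = -115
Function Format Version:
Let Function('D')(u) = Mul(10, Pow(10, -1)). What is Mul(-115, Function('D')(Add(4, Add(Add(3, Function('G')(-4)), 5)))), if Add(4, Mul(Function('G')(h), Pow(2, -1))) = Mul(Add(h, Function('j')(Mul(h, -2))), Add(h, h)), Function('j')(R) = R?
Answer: -115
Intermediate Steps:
Function('G')(h) = Add(-8, Mul(-4, Pow(h, 2))) (Function('G')(h) = Add(-8, Mul(2, Mul(Add(h, Mul(h, -2)), Add(h, h)))) = Add(-8, Mul(2, Mul(Add(h, Mul(-2, h)), Mul(2, h)))) = Add(-8, Mul(2, Mul(Mul(-1, h), Mul(2, h)))) = Add(-8, Mul(2, Mul(-2, Pow(h, 2)))) = Add(-8, Mul(-4, Pow(h, 2))))
Function('D')(u) = 1 (Function('D')(u) = Mul(10, Rational(1, 10)) = 1)
Mul(-115, Function('D')(Add(4, Add(Add(3, Function('G')(-4)), 5)))) = Mul(-115, 1) = -115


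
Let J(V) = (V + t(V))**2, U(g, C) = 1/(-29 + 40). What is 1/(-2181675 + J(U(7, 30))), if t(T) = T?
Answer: -121/263982671 ≈ -4.5836e-7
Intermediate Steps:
U(g, C) = 1/11
J(V) = 4*V**2 (J(V) = (V + V)**2 = (2*V)**2 = 4*V**2)
1/(-2181675 + J(U(7, 30))) = 1/(-2181675 + 4*(1/11)**2) = 1/(-2181675 + 4*(1/121)) = 1/(-2181675 + 4/121) = 1/(-263982671/121) = -121/263982671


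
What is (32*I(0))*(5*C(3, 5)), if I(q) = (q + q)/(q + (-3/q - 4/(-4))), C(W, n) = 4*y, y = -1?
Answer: 0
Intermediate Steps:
C(W, n) = -4 (C(W, n) = 4*(-1) = -4)
I(q) = 2*q/(1 + q - 3/q) (I(q) = (2*q)/(q + (-3/q - 4*(-¼))) = (2*q)/(q + (-3/q + 1)) = (2*q)/(q + (1 - 3/q)) = (2*q)/(1 + q - 3/q) = 2*q/(1 + q - 3/q))
(32*I(0))*(5*C(3, 5)) = (32*(2*0²/(-3 + 0 + 0²)))*(5*(-4)) = (32*(2*0/(-3 + 0 + 0)))*(-20) = (32*(2*0/(-3)))*(-20) = (32*(2*0*(-⅓)))*(-20) = (32*0)*(-20) = 0*(-20) = 0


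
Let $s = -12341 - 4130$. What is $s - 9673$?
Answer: $-26144$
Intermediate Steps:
$s = -16471$ ($s = -12341 - 4130 = -16471$)
$s - 9673 = -16471 - 9673 = -26144$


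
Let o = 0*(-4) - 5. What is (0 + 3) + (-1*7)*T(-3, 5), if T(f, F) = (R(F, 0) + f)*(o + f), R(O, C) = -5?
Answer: -445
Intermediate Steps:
o = -5 (o = 0 - 5 = -5)
T(f, F) = (-5 + f)² (T(f, F) = (-5 + f)*(-5 + f) = (-5 + f)²)
(0 + 3) + (-1*7)*T(-3, 5) = (0 + 3) + (-1*7)*(25 + (-3)² - 10*(-3)) = 3 - 7*(25 + 9 + 30) = 3 - 7*64 = 3 - 448 = -445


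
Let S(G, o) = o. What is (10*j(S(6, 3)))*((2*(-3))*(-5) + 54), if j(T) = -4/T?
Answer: -1120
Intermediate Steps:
(10*j(S(6, 3)))*((2*(-3))*(-5) + 54) = (10*(-4/3))*((2*(-3))*(-5) + 54) = (10*(-4*⅓))*(-6*(-5) + 54) = (10*(-4/3))*(30 + 54) = -40/3*84 = -1120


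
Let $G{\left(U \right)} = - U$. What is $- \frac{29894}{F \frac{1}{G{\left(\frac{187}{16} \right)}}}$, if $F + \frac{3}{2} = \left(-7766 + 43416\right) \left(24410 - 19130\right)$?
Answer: $\frac{164417}{88579764} \approx 0.0018561$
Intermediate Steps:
$F = \frac{376463997}{2}$ ($F = - \frac{3}{2} + \left(-7766 + 43416\right) \left(24410 - 19130\right) = - \frac{3}{2} + 35650 \cdot 5280 = - \frac{3}{2} + 188232000 = \frac{376463997}{2} \approx 1.8823 \cdot 10^{8}$)
$- \frac{29894}{F \frac{1}{G{\left(\frac{187}{16} \right)}}} = - \frac{29894}{\frac{376463997}{2} \frac{1}{\left(-1\right) \frac{187}{16}}} = - \frac{29894}{\frac{376463997}{2} \frac{1}{- \frac{187}{16}}} = - \frac{29894}{\frac{376463997}{2} \left(- \frac{16}{187}\right)} = - \frac{29894}{- \frac{177159528}{11}} = \left(-29894\right) \left(- \frac{11}{177159528}\right) = \frac{164417}{88579764}$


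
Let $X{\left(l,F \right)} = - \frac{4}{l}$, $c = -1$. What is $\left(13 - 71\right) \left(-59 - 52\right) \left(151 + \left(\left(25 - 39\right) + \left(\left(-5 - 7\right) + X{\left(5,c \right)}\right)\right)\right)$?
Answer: $\frac{3997998}{5} \approx 7.996 \cdot 10^{5}$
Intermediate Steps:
$\left(13 - 71\right) \left(-59 - 52\right) \left(151 + \left(\left(25 - 39\right) + \left(\left(-5 - 7\right) + X{\left(5,c \right)}\right)\right)\right) = \left(13 - 71\right) \left(-59 - 52\right) \left(151 + \left(\left(25 - 39\right) - \left(12 + \frac{4}{5}\right)\right)\right) = \left(-58\right) \left(-111\right) \left(151 - \frac{134}{5}\right) = 6438 \left(151 - \frac{134}{5}\right) = 6438 \cdot \frac{621}{5} = \frac{3997998}{5}$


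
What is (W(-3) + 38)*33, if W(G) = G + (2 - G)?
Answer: 1320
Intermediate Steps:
W(G) = 2
(W(-3) + 38)*33 = (2 + 38)*33 = 40*33 = 1320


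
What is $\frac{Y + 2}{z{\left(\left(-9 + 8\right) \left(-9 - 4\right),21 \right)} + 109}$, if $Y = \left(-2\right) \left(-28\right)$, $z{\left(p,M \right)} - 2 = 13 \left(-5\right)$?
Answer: $\frac{29}{23} \approx 1.2609$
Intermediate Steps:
$z{\left(p,M \right)} = -63$ ($z{\left(p,M \right)} = 2 + 13 \left(-5\right) = 2 - 65 = -63$)
$Y = 56$
$\frac{Y + 2}{z{\left(\left(-9 + 8\right) \left(-9 - 4\right),21 \right)} + 109} = \frac{56 + 2}{-63 + 109} = \frac{58}{46} = 58 \cdot \frac{1}{46} = \frac{29}{23}$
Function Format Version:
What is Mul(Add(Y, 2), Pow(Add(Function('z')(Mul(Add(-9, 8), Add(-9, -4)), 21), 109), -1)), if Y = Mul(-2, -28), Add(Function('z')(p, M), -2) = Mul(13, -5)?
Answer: Rational(29, 23) ≈ 1.2609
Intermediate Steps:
Function('z')(p, M) = -63 (Function('z')(p, M) = Add(2, Mul(13, -5)) = Add(2, -65) = -63)
Y = 56
Mul(Add(Y, 2), Pow(Add(Function('z')(Mul(Add(-9, 8), Add(-9, -4)), 21), 109), -1)) = Mul(Add(56, 2), Pow(Add(-63, 109), -1)) = Mul(58, Pow(46, -1)) = Mul(58, Rational(1, 46)) = Rational(29, 23)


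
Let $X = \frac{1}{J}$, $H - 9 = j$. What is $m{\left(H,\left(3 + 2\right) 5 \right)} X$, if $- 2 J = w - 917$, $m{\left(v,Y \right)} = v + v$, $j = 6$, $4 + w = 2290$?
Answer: $- \frac{60}{1369} \approx -0.043828$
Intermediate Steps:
$w = 2286$ ($w = -4 + 2290 = 2286$)
$H = 15$ ($H = 9 + 6 = 15$)
$m{\left(v,Y \right)} = 2 v$
$J = - \frac{1369}{2}$ ($J = - \frac{2286 - 917}{2} = \left(- \frac{1}{2}\right) 1369 = - \frac{1369}{2} \approx -684.5$)
$X = - \frac{2}{1369}$ ($X = \frac{1}{- \frac{1369}{2}} = - \frac{2}{1369} \approx -0.0014609$)
$m{\left(H,\left(3 + 2\right) 5 \right)} X = 2 \cdot 15 \left(- \frac{2}{1369}\right) = 30 \left(- \frac{2}{1369}\right) = - \frac{60}{1369}$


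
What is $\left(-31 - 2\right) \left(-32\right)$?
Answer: $1056$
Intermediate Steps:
$\left(-31 - 2\right) \left(-32\right) = \left(-33\right) \left(-32\right) = 1056$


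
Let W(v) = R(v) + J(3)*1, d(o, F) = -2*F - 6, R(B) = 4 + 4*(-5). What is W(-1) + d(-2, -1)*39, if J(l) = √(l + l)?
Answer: -172 + √6 ≈ -169.55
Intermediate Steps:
R(B) = -16 (R(B) = 4 - 20 = -16)
J(l) = √2*√l (J(l) = √(2*l) = √2*√l)
d(o, F) = -6 - 2*F
W(v) = -16 + √6 (W(v) = -16 + (√2*√3)*1 = -16 + √6*1 = -16 + √6)
W(-1) + d(-2, -1)*39 = (-16 + √6) + (-6 - 2*(-1))*39 = (-16 + √6) + (-6 + 2)*39 = (-16 + √6) - 4*39 = (-16 + √6) - 156 = -172 + √6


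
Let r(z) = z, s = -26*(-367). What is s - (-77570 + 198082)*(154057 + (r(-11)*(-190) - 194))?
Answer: -18794198394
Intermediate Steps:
s = 9542
s - (-77570 + 198082)*(154057 + (r(-11)*(-190) - 194)) = 9542 - (-77570 + 198082)*(154057 + (-11*(-190) - 194)) = 9542 - 120512*(154057 + (2090 - 194)) = 9542 - 120512*(154057 + 1896) = 9542 - 120512*155953 = 9542 - 1*18794207936 = 9542 - 18794207936 = -18794198394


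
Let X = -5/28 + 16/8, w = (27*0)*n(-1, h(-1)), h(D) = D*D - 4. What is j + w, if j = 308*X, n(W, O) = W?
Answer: 561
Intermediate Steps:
h(D) = -4 + D² (h(D) = D² - 4 = -4 + D²)
w = 0 (w = (27*0)*(-1) = 0*(-1) = 0)
X = 51/28 (X = -5*1/28 + 16*(⅛) = -5/28 + 2 = 51/28 ≈ 1.8214)
j = 561 (j = 308*(51/28) = 561)
j + w = 561 + 0 = 561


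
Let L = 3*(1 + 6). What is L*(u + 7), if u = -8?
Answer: -21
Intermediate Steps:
L = 21 (L = 3*7 = 21)
L*(u + 7) = 21*(-8 + 7) = 21*(-1) = -21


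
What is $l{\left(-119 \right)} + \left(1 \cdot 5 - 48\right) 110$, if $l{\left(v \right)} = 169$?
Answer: $-4561$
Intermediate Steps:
$l{\left(-119 \right)} + \left(1 \cdot 5 - 48\right) 110 = 169 + \left(1 \cdot 5 - 48\right) 110 = 169 + \left(5 - 48\right) 110 = 169 - 4730 = -4561$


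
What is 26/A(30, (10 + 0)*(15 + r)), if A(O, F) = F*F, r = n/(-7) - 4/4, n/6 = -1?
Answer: 49/41600 ≈ 0.0011779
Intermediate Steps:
n = -6 (n = 6*(-1) = -6)
r = -⅐ (r = -6/(-7) - 4/4 = -6*(-⅐) - 4*¼ = 6/7 - 1 = -⅐ ≈ -0.14286)
A(O, F) = F²
26/A(30, (10 + 0)*(15 + r)) = 26/(((10 + 0)*(15 - ⅐))²) = 26/((10*(104/7))²) = 26/((1040/7)²) = 26/(1081600/49) = 26*(49/1081600) = 49/41600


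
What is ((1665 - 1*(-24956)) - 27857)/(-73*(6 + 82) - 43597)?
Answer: 1236/50021 ≈ 0.024710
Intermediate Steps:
((1665 - 1*(-24956)) - 27857)/(-73*(6 + 82) - 43597) = ((1665 + 24956) - 27857)/(-73*88 - 43597) = (26621 - 27857)/(-6424 - 43597) = -1236/(-50021) = -1236*(-1/50021) = 1236/50021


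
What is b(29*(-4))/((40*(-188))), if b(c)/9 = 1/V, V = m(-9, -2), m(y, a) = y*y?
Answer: -1/67680 ≈ -1.4775e-5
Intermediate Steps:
m(y, a) = y²
V = 81 (V = (-9)² = 81)
b(c) = ⅑ (b(c) = 9/81 = 9*(1/81) = ⅑)
b(29*(-4))/((40*(-188))) = 1/(9*((40*(-188)))) = (⅑)/(-7520) = (⅑)*(-1/7520) = -1/67680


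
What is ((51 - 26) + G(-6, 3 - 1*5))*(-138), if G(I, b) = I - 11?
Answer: -1104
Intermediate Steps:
G(I, b) = -11 + I
((51 - 26) + G(-6, 3 - 1*5))*(-138) = ((51 - 26) + (-11 - 6))*(-138) = (25 - 17)*(-138) = 8*(-138) = -1104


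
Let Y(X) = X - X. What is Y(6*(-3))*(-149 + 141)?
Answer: 0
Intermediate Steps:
Y(X) = 0
Y(6*(-3))*(-149 + 141) = 0*(-149 + 141) = 0*(-8) = 0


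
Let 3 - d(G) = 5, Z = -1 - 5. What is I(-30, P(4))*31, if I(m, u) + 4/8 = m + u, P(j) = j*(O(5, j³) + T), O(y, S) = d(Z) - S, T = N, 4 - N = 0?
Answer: -17267/2 ≈ -8633.5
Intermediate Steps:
N = 4 (N = 4 - 1*0 = 4 + 0 = 4)
T = 4
Z = -6
d(G) = -2 (d(G) = 3 - 1*5 = 3 - 5 = -2)
O(y, S) = -2 - S
P(j) = j*(2 - j³) (P(j) = j*((-2 - j³) + 4) = j*(2 - j³))
I(m, u) = -½ + m + u (I(m, u) = -½ + (m + u) = -½ + m + u)
I(-30, P(4))*31 = (-½ - 30 + 4*(2 - 1*4³))*31 = (-½ - 30 + 4*(2 - 1*64))*31 = (-½ - 30 + 4*(2 - 64))*31 = (-½ - 30 + 4*(-62))*31 = (-½ - 30 - 248)*31 = -557/2*31 = -17267/2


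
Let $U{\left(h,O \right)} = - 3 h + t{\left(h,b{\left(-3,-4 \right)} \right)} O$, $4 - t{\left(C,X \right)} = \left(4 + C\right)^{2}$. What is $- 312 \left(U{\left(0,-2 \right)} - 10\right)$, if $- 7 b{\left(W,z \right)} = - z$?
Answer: $-4368$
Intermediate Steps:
$b{\left(W,z \right)} = \frac{z}{7}$ ($b{\left(W,z \right)} = - \frac{\left(-1\right) z}{7} = \frac{z}{7}$)
$t{\left(C,X \right)} = 4 - \left(4 + C\right)^{2}$
$U{\left(h,O \right)} = - 3 h + O \left(4 - \left(4 + h\right)^{2}\right)$ ($U{\left(h,O \right)} = - 3 h + \left(4 - \left(4 + h\right)^{2}\right) O = - 3 h + O \left(4 - \left(4 + h\right)^{2}\right)$)
$- 312 \left(U{\left(0,-2 \right)} - 10\right) = - 312 \left(\left(\left(-3\right) 0 - - 2 \left(-4 + \left(4 + 0\right)^{2}\right)\right) - 10\right) = - 312 \left(\left(0 - - 2 \left(-4 + 4^{2}\right)\right) - 10\right) = - 312 \left(\left(0 - - 2 \left(-4 + 16\right)\right) - 10\right) = - 312 \left(\left(0 - \left(-2\right) 12\right) - 10\right) = - 312 \left(\left(0 + 24\right) - 10\right) = - 312 \left(24 - 10\right) = \left(-312\right) 14 = -4368$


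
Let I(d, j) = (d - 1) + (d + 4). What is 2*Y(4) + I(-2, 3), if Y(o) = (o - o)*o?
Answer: -1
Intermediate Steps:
I(d, j) = 3 + 2*d (I(d, j) = (-1 + d) + (4 + d) = 3 + 2*d)
Y(o) = 0 (Y(o) = 0*o = 0)
2*Y(4) + I(-2, 3) = 2*0 + (3 + 2*(-2)) = 0 + (3 - 4) = 0 - 1 = -1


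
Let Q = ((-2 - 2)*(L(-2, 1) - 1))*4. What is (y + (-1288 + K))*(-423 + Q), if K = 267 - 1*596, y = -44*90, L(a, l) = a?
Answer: 2091375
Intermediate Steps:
y = -3960
K = -329 (K = 267 - 596 = -329)
Q = 48 (Q = ((-2 - 2)*(-2 - 1))*4 = -4*(-3)*4 = 12*4 = 48)
(y + (-1288 + K))*(-423 + Q) = (-3960 + (-1288 - 329))*(-423 + 48) = (-3960 - 1617)*(-375) = -5577*(-375) = 2091375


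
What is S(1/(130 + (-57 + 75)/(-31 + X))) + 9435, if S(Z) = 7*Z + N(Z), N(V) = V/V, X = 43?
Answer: 2481682/263 ≈ 9436.0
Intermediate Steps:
N(V) = 1
S(Z) = 1 + 7*Z (S(Z) = 7*Z + 1 = 1 + 7*Z)
S(1/(130 + (-57 + 75)/(-31 + X))) + 9435 = (1 + 7/(130 + (-57 + 75)/(-31 + 43))) + 9435 = (1 + 7/(130 + 18/12)) + 9435 = (1 + 7/(130 + 18*(1/12))) + 9435 = (1 + 7/(130 + 3/2)) + 9435 = (1 + 7/(263/2)) + 9435 = (1 + 7*(2/263)) + 9435 = (1 + 14/263) + 9435 = 277/263 + 9435 = 2481682/263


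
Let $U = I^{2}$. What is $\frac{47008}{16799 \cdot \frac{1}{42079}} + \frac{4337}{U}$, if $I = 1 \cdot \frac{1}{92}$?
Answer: $\frac{618641923664}{16799} \approx 3.6826 \cdot 10^{7}$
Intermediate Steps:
$I = \frac{1}{92}$ ($I = 1 \cdot \frac{1}{92} = \frac{1}{92} \approx 0.01087$)
$U = \frac{1}{8464}$ ($U = \left(\frac{1}{92}\right)^{2} = \frac{1}{8464} \approx 0.00011815$)
$\frac{47008}{16799 \cdot \frac{1}{42079}} + \frac{4337}{U} = \frac{47008}{16799 \cdot \frac{1}{42079}} + 4337 \frac{1}{\frac{1}{8464}} = \frac{47008}{16799 \cdot \frac{1}{42079}} + 4337 \cdot 8464 = \frac{47008}{\frac{16799}{42079}} + 36708368 = 47008 \cdot \frac{42079}{16799} + 36708368 = \frac{1978049632}{16799} + 36708368 = \frac{618641923664}{16799}$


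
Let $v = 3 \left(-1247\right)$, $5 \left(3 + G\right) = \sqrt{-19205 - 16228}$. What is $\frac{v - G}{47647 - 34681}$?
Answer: $- \frac{623}{2161} - \frac{i \sqrt{3937}}{21610} \approx -0.28829 - 0.0029035 i$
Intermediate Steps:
$G = -3 + \frac{3 i \sqrt{3937}}{5}$ ($G = -3 + \frac{\sqrt{-19205 - 16228}}{5} = -3 + \frac{\sqrt{-35433}}{5} = -3 + \frac{3 i \sqrt{3937}}{5} \approx -3.0 + 37.647 i$)
$v = -3741$
$\frac{v - G}{47647 - 34681} = \frac{-3741 - \left(-3 + \frac{3 i \sqrt{3937}}{5}\right)}{47647 - 34681} = \frac{-3741 + \left(3 - \frac{3 i \sqrt{3937}}{5}\right)}{12966} = \left(-3738 - \frac{3 i \sqrt{3937}}{5}\right) \frac{1}{12966} = - \frac{623}{2161} - \frac{i \sqrt{3937}}{21610}$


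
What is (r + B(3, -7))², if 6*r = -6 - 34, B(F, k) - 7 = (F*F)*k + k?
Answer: 43681/9 ≈ 4853.4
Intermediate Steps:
B(F, k) = 7 + k + k*F² (B(F, k) = 7 + ((F*F)*k + k) = 7 + (F²*k + k) = 7 + (k*F² + k) = 7 + (k + k*F²) = 7 + k + k*F²)
r = -20/3 (r = (-6 - 34)/6 = (⅙)*(-40) = -20/3 ≈ -6.6667)
(r + B(3, -7))² = (-20/3 + (7 - 7 - 7*3²))² = (-20/3 + (7 - 7 - 7*9))² = (-20/3 + (7 - 7 - 63))² = (-20/3 - 63)² = (-209/3)² = 43681/9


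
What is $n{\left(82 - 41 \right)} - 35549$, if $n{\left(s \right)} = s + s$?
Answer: $-35467$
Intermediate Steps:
$n{\left(s \right)} = 2 s$
$n{\left(82 - 41 \right)} - 35549 = 2 \left(82 - 41\right) - 35549 = 2 \cdot 41 - 35549 = 82 - 35549 = -35467$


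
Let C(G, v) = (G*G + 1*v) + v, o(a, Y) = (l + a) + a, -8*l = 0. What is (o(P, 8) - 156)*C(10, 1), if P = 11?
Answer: -13668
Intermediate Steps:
l = 0 (l = -⅛*0 = 0)
o(a, Y) = 2*a (o(a, Y) = (0 + a) + a = a + a = 2*a)
C(G, v) = G² + 2*v (C(G, v) = (G² + v) + v = (v + G²) + v = G² + 2*v)
(o(P, 8) - 156)*C(10, 1) = (2*11 - 156)*(10² + 2*1) = (22 - 156)*(100 + 2) = -134*102 = -13668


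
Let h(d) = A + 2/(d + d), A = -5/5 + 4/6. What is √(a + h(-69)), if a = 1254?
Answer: √663182/23 ≈ 35.407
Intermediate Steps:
A = -⅓ (A = -5*⅕ + 4*(⅙) = -1 + ⅔ = -⅓ ≈ -0.33333)
h(d) = -⅓ + 1/d (h(d) = -⅓ + 2/(d + d) = -⅓ + 2/((2*d)) = -⅓ + 2*(1/(2*d)) = -⅓ + 1/d)
√(a + h(-69)) = √(1254 + (⅓)*(3 - 1*(-69))/(-69)) = √(1254 + (⅓)*(-1/69)*(3 + 69)) = √(1254 + (⅓)*(-1/69)*72) = √(1254 - 8/23) = √(28834/23) = √663182/23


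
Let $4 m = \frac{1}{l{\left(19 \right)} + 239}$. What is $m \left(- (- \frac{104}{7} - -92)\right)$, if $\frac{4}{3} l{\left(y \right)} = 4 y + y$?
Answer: $- \frac{540}{8687} \approx -0.062162$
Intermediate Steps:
$l{\left(y \right)} = \frac{15 y}{4}$ ($l{\left(y \right)} = \frac{3 \left(4 y + y\right)}{4} = \frac{3 \cdot 5 y}{4} = \frac{15 y}{4}$)
$m = \frac{1}{1241}$ ($m = \frac{1}{4 \left(\frac{15}{4} \cdot 19 + 239\right)} = \frac{1}{4 \left(\frac{285}{4} + 239\right)} = \frac{1}{4 \cdot \frac{1241}{4}} = \frac{1}{4} \cdot \frac{4}{1241} = \frac{1}{1241} \approx 0.0008058$)
$m \left(- (- \frac{104}{7} - -92)\right) = \frac{\left(-1\right) \left(- \frac{104}{7} - -92\right)}{1241} = \frac{\left(-1\right) \left(- \frac{104}{7} + 92\right)}{1241} = \frac{\left(-1\right) \frac{540}{7}}{1241} = \frac{1}{1241} \left(- \frac{540}{7}\right) = - \frac{540}{8687}$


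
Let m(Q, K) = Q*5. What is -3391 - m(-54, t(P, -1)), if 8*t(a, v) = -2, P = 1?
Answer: -3121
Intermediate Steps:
t(a, v) = -¼ (t(a, v) = (⅛)*(-2) = -¼)
m(Q, K) = 5*Q
-3391 - m(-54, t(P, -1)) = -3391 - 5*(-54) = -3391 - 1*(-270) = -3391 + 270 = -3121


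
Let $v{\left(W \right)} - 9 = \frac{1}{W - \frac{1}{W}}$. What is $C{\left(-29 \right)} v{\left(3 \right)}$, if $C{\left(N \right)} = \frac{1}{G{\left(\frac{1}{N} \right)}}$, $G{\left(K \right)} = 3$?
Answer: $\frac{25}{8} \approx 3.125$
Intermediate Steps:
$C{\left(N \right)} = \frac{1}{3}$
$v{\left(W \right)} = 9 + \frac{1}{W - \frac{1}{W}}$
$C{\left(-29 \right)} v{\left(3 \right)} = \frac{\frac{1}{-1 + 3^{2}} \left(-9 + 3 + 9 \cdot 3^{2}\right)}{3} = \frac{\frac{1}{-1 + 9} \left(-9 + 3 + 9 \cdot 9\right)}{3} = \frac{\frac{1}{8} \left(-9 + 3 + 81\right)}{3} = \frac{\frac{1}{8} \cdot 75}{3} = \frac{1}{3} \cdot \frac{75}{8} = \frac{25}{8}$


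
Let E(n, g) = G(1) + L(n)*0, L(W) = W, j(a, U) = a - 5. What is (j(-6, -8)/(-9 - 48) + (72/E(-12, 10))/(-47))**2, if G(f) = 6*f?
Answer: 27889/7177041 ≈ 0.0038859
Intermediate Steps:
j(a, U) = -5 + a
E(n, g) = 6 (E(n, g) = 6*1 + n*0 = 6 + 0 = 6)
(j(-6, -8)/(-9 - 48) + (72/E(-12, 10))/(-47))**2 = ((-5 - 6)/(-9 - 48) + (72/6)/(-47))**2 = (-11/(-57) + (72*(1/6))*(-1/47))**2 = (-11*(-1/57) + 12*(-1/47))**2 = (11/57 - 12/47)**2 = (-167/2679)**2 = 27889/7177041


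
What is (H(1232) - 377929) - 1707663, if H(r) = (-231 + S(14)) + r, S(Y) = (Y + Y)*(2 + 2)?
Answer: -2084479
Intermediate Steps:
S(Y) = 8*Y (S(Y) = (2*Y)*4 = 8*Y)
H(r) = -119 + r (H(r) = (-231 + 8*14) + r = (-231 + 112) + r = -119 + r)
(H(1232) - 377929) - 1707663 = ((-119 + 1232) - 377929) - 1707663 = (1113 - 377929) - 1707663 = -376816 - 1707663 = -2084479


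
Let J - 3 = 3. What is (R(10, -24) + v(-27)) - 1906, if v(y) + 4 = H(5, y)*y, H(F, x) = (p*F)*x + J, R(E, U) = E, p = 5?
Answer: 16163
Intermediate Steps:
J = 6 (J = 3 + 3 = 6)
H(F, x) = 6 + 5*F*x (H(F, x) = (5*F)*x + 6 = 5*F*x + 6 = 6 + 5*F*x)
v(y) = -4 + y*(6 + 25*y) (v(y) = -4 + (6 + 5*5*y)*y = -4 + (6 + 25*y)*y = -4 + y*(6 + 25*y))
(R(10, -24) + v(-27)) - 1906 = (10 + (-4 - 27*(6 + 25*(-27)))) - 1906 = (10 + (-4 - 27*(6 - 675))) - 1906 = (10 + (-4 - 27*(-669))) - 1906 = (10 + (-4 + 18063)) - 1906 = (10 + 18059) - 1906 = 18069 - 1906 = 16163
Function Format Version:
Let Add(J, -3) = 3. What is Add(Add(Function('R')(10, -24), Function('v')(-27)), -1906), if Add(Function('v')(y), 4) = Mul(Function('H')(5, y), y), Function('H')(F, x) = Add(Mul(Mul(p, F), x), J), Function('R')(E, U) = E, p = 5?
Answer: 16163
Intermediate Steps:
J = 6 (J = Add(3, 3) = 6)
Function('H')(F, x) = Add(6, Mul(5, F, x)) (Function('H')(F, x) = Add(Mul(Mul(5, F), x), 6) = Add(Mul(5, F, x), 6) = Add(6, Mul(5, F, x)))
Function('v')(y) = Add(-4, Mul(y, Add(6, Mul(25, y)))) (Function('v')(y) = Add(-4, Mul(Add(6, Mul(5, 5, y)), y)) = Add(-4, Mul(Add(6, Mul(25, y)), y)) = Add(-4, Mul(y, Add(6, Mul(25, y)))))
Add(Add(Function('R')(10, -24), Function('v')(-27)), -1906) = Add(Add(10, Add(-4, Mul(-27, Add(6, Mul(25, -27))))), -1906) = Add(Add(10, Add(-4, Mul(-27, Add(6, -675)))), -1906) = Add(Add(10, Add(-4, Mul(-27, -669))), -1906) = Add(Add(10, Add(-4, 18063)), -1906) = Add(Add(10, 18059), -1906) = Add(18069, -1906) = 16163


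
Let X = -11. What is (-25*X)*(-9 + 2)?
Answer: -1925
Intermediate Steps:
(-25*X)*(-9 + 2) = (-25*(-11))*(-9 + 2) = 275*(-7) = -1925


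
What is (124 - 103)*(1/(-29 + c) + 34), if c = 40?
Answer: 7875/11 ≈ 715.91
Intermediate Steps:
(124 - 103)*(1/(-29 + c) + 34) = (124 - 103)*(1/(-29 + 40) + 34) = 21*(1/11 + 34) = 21*(375/11) = 7875/11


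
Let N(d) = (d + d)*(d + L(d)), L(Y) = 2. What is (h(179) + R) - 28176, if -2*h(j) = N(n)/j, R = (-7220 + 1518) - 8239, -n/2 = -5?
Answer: -7539063/179 ≈ -42118.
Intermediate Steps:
n = 10 (n = -2*(-5) = 10)
N(d) = 2*d*(2 + d) (N(d) = (d + d)*(d + 2) = (2*d)*(2 + d) = 2*d*(2 + d))
R = -13941 (R = -5702 - 8239 = -13941)
h(j) = -120/j (h(j) = -2*10*(2 + 10)/(2*j) = -2*10*12/(2*j) = -120/j)
(h(179) + R) - 28176 = (-120/179 - 13941) - 28176 = -2495559/179 - 28176 = -7539063/179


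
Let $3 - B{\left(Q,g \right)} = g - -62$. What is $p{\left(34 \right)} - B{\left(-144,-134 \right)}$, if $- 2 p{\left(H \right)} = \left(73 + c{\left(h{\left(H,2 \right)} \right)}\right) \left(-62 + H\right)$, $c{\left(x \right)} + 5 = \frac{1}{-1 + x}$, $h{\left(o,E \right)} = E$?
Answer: $891$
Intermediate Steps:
$c{\left(x \right)} = -5 + \frac{1}{-1 + x}$
$B{\left(Q,g \right)} = -59 - g$ ($B{\left(Q,g \right)} = 3 - \left(g - -62\right) = 3 - \left(g + 62\right) = 3 - \left(62 + g\right) = -59 - g$)
$p{\left(H \right)} = 2139 - \frac{69 H}{2}$ ($p{\left(H \right)} = - \frac{\left(73 + \frac{6 - 10}{-1 + 2}\right) \left(-62 + H\right)}{2} = - \frac{\left(73 + \frac{6 - 10}{1}\right) \left(-62 + H\right)}{2} = - \frac{\left(73 + 1 \left(-4\right)\right) \left(-62 + H\right)}{2} = - \frac{\left(73 - 4\right) \left(-62 + H\right)}{2} = - \frac{69 \left(-62 + H\right)}{2} = - \frac{-4278 + 69 H}{2} = 2139 - \frac{69 H}{2}$)
$p{\left(34 \right)} - B{\left(-144,-134 \right)} = \left(2139 - 1173\right) - \left(-59 - -134\right) = \left(2139 - 1173\right) - \left(-59 + 134\right) = 966 - 75 = 891$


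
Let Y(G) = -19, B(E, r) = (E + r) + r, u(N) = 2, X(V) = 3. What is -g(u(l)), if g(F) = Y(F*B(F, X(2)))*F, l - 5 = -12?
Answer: 38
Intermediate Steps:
l = -7 (l = 5 - 12 = -7)
B(E, r) = E + 2*r
g(F) = -19*F
-g(u(l)) = -(-19)*2 = -1*(-38) = 38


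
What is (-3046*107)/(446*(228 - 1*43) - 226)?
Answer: -162961/41142 ≈ -3.9609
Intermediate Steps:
(-3046*107)/(446*(228 - 1*43) - 226) = -325922/(446*(228 - 43) - 226) = -325922/(446*185 - 226) = -325922/(82510 - 226) = -325922/82284 = -325922*1/82284 = -162961/41142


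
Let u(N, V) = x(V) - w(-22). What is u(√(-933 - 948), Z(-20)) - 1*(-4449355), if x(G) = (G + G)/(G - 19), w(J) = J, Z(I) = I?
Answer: 173525743/39 ≈ 4.4494e+6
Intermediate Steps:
x(G) = 2*G/(-19 + G) (x(G) = (2*G)/(-19 + G) = 2*G/(-19 + G))
u(N, V) = 22 + 2*V/(-19 + V) (u(N, V) = 2*V/(-19 + V) - 1*(-22) = 2*V/(-19 + V) + 22 = 22 + 2*V/(-19 + V))
u(√(-933 - 948), Z(-20)) - 1*(-4449355) = 2*(-209 + 12*(-20))/(-19 - 20) - 1*(-4449355) = 2*(-209 - 240)/(-39) + 4449355 = 2*(-1/39)*(-449) + 4449355 = 898/39 + 4449355 = 173525743/39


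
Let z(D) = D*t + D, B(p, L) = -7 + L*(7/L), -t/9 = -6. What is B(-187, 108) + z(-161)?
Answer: -8855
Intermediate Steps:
t = 54 (t = -9*(-6) = 54)
B(p, L) = 0 (B(p, L) = -7 + 7 = 0)
z(D) = 55*D (z(D) = D*54 + D = 54*D + D = 55*D)
B(-187, 108) + z(-161) = 0 + 55*(-161) = 0 - 8855 = -8855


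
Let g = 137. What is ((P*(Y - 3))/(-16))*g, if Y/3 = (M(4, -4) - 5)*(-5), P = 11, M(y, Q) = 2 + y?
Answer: 13563/8 ≈ 1695.4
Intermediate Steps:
Y = -15 (Y = 3*(((2 + 4) - 5)*(-5)) = 3*((6 - 5)*(-5)) = 3*(1*(-5)) = 3*(-5) = -15)
((P*(Y - 3))/(-16))*g = ((11*(-15 - 3))/(-16))*137 = ((11*(-18))*(-1/16))*137 = -198*(-1/16)*137 = (99/8)*137 = 13563/8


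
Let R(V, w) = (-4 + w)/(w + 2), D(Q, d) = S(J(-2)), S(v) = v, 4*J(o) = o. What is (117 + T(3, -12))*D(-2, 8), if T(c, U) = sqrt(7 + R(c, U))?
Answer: -117/2 - sqrt(215)/10 ≈ -59.966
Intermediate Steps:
J(o) = o/4
D(Q, d) = -1/2 (D(Q, d) = (1/4)*(-2) = -1/2)
R(V, w) = (-4 + w)/(2 + w)
T(c, U) = sqrt(7 + (-4 + U)/(2 + U))
(117 + T(3, -12))*D(-2, 8) = (117 + sqrt(2)*sqrt((5 + 4*(-12))/(2 - 12)))*(-1/2) = (117 + sqrt(2)*sqrt((5 - 48)/(-10)))*(-1/2) = (117 + sqrt(2)*sqrt(-1/10*(-43)))*(-1/2) = (117 + sqrt(2)*sqrt(43/10))*(-1/2) = (117 + sqrt(2)*(sqrt(430)/10))*(-1/2) = (117 + sqrt(215)/5)*(-1/2) = -117/2 - sqrt(215)/10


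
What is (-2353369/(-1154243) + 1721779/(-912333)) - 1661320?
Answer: -1749459476552871500/1053053978919 ≈ -1.6613e+6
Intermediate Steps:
(-2353369/(-1154243) + 1721779/(-912333)) - 1661320 = (-2353369*(-1/1154243) + 1721779*(-1/912333)) - 1661320 = (2353369/1154243 - 1721779/912333) - 1661320 = 159704841580/1053053978919 - 1661320 = -1749459476552871500/1053053978919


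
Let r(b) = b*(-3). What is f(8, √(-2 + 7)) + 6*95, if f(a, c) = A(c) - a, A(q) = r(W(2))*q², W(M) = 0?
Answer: 562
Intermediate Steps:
r(b) = -3*b
A(q) = 0 (A(q) = (-3*0)*q² = 0*q² = 0)
f(a, c) = -a (f(a, c) = 0 - a = -a)
f(8, √(-2 + 7)) + 6*95 = -1*8 + 6*95 = -8 + 570 = 562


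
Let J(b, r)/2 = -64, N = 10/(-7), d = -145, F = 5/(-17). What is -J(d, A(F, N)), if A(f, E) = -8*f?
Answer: 128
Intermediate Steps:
F = -5/17 (F = 5*(-1/17) = -5/17 ≈ -0.29412)
N = -10/7 (N = 10*(-1/7) = -10/7 ≈ -1.4286)
J(b, r) = -128 (J(b, r) = 2*(-64) = -128)
-J(d, A(F, N)) = -1*(-128) = 128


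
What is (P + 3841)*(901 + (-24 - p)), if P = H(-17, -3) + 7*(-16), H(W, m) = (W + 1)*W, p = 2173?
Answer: -5185296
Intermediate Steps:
H(W, m) = W*(1 + W) (H(W, m) = (1 + W)*W = W*(1 + W))
P = 160 (P = -17*(1 - 17) + 7*(-16) = -17*(-16) - 112 = 272 - 112 = 160)
(P + 3841)*(901 + (-24 - p)) = (160 + 3841)*(901 + (-24 - 1*2173)) = 4001*(901 + (-24 - 2173)) = 4001*(901 - 2197) = 4001*(-1296) = -5185296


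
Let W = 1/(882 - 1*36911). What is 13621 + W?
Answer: 490751008/36029 ≈ 13621.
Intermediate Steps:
W = -1/36029 (W = 1/(882 - 36911) = 1/(-36029) = -1/36029 ≈ -2.7755e-5)
13621 + W = 13621 - 1/36029 = 490751008/36029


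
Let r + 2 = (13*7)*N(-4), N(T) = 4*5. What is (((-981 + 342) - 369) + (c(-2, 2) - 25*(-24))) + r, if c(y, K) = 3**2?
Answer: 1419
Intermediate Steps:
c(y, K) = 9
N(T) = 20
r = 1818 (r = -2 + (13*7)*20 = -2 + 91*20 = -2 + 1820 = 1818)
(((-981 + 342) - 369) + (c(-2, 2) - 25*(-24))) + r = (((-981 + 342) - 369) + (9 - 25*(-24))) + 1818 = ((-639 - 369) + (9 + 600)) + 1818 = (-1008 + 609) + 1818 = -399 + 1818 = 1419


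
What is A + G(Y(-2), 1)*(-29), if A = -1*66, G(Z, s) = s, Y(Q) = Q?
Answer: -95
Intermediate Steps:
A = -66
A + G(Y(-2), 1)*(-29) = -66 + 1*(-29) = -66 - 29 = -95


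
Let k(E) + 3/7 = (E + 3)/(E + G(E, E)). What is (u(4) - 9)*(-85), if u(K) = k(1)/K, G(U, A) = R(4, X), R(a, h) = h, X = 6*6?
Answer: 799595/1036 ≈ 771.81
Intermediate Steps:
X = 36
G(U, A) = 36
k(E) = -3/7 + (3 + E)/(36 + E) (k(E) = -3/7 + (E + 3)/(E + 36) = -3/7 + (3 + E)/(36 + E))
u(K) = -83/(259*K) (u(K) = ((-87 + 4*1)/(7*(36 + 1)))/K = ((⅐)*(-87 + 4)/37)/K = ((⅐)*(1/37)*(-83))/K = -83/(259*K))
(u(4) - 9)*(-85) = (-83/259/4 - 9)*(-85) = (-83/259*¼ - 9)*(-85) = (-83/1036 - 9)*(-85) = -9407/1036*(-85) = 799595/1036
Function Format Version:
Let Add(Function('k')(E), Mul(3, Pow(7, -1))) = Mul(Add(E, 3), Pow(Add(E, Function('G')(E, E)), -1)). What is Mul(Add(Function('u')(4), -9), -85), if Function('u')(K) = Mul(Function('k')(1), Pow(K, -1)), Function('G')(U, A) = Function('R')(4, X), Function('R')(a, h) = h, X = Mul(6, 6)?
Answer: Rational(799595, 1036) ≈ 771.81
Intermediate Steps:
X = 36
Function('G')(U, A) = 36
Function('k')(E) = Add(Rational(-3, 7), Mul(Pow(Add(36, E), -1), Add(3, E))) (Function('k')(E) = Add(Rational(-3, 7), Mul(Add(E, 3), Pow(Add(E, 36), -1))) = Add(Rational(-3, 7), Mul(Add(3, E), Pow(Add(36, E), -1))) = Add(Rational(-3, 7), Mul(Pow(Add(36, E), -1), Add(3, E))))
Function('u')(K) = Mul(Rational(-83, 259), Pow(K, -1)) (Function('u')(K) = Mul(Mul(Rational(1, 7), Pow(Add(36, 1), -1), Add(-87, Mul(4, 1))), Pow(K, -1)) = Mul(Mul(Rational(1, 7), Pow(37, -1), Add(-87, 4)), Pow(K, -1)) = Mul(Mul(Rational(1, 7), Rational(1, 37), -83), Pow(K, -1)) = Mul(Rational(-83, 259), Pow(K, -1)))
Mul(Add(Function('u')(4), -9), -85) = Mul(Add(Mul(Rational(-83, 259), Pow(4, -1)), -9), -85) = Mul(Add(Mul(Rational(-83, 259), Rational(1, 4)), -9), -85) = Mul(Add(Rational(-83, 1036), -9), -85) = Mul(Rational(-9407, 1036), -85) = Rational(799595, 1036)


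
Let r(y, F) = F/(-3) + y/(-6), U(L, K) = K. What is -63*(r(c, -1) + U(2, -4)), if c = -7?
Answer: 315/2 ≈ 157.50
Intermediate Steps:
r(y, F) = -F/3 - y/6 (r(y, F) = F*(-1/3) + y*(-1/6) = -F/3 - y/6)
-63*(r(c, -1) + U(2, -4)) = -63*((-1/3*(-1) - 1/6*(-7)) - 4) = -63*((1/3 + 7/6) - 4) = -63*(3/2 - 4) = -63*(-5/2) = 315/2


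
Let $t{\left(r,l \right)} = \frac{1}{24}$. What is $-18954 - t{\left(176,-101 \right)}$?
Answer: $- \frac{454897}{24} \approx -18954.0$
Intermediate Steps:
$t{\left(r,l \right)} = \frac{1}{24}$
$-18954 - t{\left(176,-101 \right)} = -18954 - \frac{1}{24} = - \frac{454897}{24}$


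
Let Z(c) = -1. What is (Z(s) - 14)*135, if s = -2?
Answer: -2025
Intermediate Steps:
(Z(s) - 14)*135 = (-1 - 14)*135 = -15*135 = -2025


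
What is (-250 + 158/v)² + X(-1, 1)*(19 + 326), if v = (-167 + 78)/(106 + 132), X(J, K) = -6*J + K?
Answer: 3601630531/7921 ≈ 4.5469e+5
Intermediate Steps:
X(J, K) = K - 6*J
v = -89/238 ≈ -0.37395
(-250 + 158/v)² + X(-1, 1)*(19 + 326) = (-250 + 158/(-89/238))² + (1 - 6*(-1))*(19 + 326) = (-250 + 158*(-238/89))² + (1 + 6)*345 = (-250 - 37604/89)² + 7*345 = (-59854/89)² + 2415 = 3582501316/7921 + 2415 = 3601630531/7921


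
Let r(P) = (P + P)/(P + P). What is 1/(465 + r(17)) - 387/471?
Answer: -59957/73162 ≈ -0.81951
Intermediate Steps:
r(P) = 1 (r(P) = (2*P)/((2*P)) = (2*P)*(1/(2*P)) = 1)
1/(465 + r(17)) - 387/471 = 1/(465 + 1) - 387/471 = 1/466 - 387*1/471 = 1/466 - 129/157 = -59957/73162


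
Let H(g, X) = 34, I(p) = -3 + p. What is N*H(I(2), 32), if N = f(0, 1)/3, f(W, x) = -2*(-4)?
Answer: 272/3 ≈ 90.667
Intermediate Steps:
f(W, x) = 8
N = 8/3 ≈ 2.6667
N*H(I(2), 32) = (8/3)*34 = 272/3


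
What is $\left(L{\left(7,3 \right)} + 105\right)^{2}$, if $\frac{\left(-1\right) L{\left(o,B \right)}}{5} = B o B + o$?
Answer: $60025$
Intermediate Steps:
$L{\left(o,B \right)} = - 5 o - 5 o B^{2}$ ($L{\left(o,B \right)} = - 5 \left(B o B + o\right) = - 5 \left(o B^{2} + o\right) = - 5 \left(o + o B^{2}\right) = - 5 o - 5 o B^{2}$)
$\left(L{\left(7,3 \right)} + 105\right)^{2} = \left(\left(-5\right) 7 \left(1 + 3^{2}\right) + 105\right)^{2} = \left(\left(-5\right) 7 \left(1 + 9\right) + 105\right)^{2} = \left(\left(-5\right) 7 \cdot 10 + 105\right)^{2} = \left(-350 + 105\right)^{2} = \left(-245\right)^{2} = 60025$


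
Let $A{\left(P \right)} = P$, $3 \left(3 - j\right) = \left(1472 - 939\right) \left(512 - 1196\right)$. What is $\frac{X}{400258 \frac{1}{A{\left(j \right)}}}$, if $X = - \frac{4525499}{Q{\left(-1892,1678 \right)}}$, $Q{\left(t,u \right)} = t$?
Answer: $\frac{49997301543}{68844376} \approx 726.24$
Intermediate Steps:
$j = 121527$ ($j = 3 - \frac{\left(1472 - 939\right) \left(512 - 1196\right)}{3} = 3 - \frac{533 \left(-684\right)}{3} = 3 - -121524 = 3 + 121524 = 121527$)
$X = \frac{411409}{172}$ ($X = - \frac{4525499}{-1892} = \left(-4525499\right) \left(- \frac{1}{1892}\right) = \frac{411409}{172} \approx 2391.9$)
$\frac{X}{400258 \frac{1}{A{\left(j \right)}}} = \frac{411409}{172 \cdot \frac{400258}{121527}} = \frac{411409}{172} \cdot \frac{121527}{400258} = \frac{49997301543}{68844376}$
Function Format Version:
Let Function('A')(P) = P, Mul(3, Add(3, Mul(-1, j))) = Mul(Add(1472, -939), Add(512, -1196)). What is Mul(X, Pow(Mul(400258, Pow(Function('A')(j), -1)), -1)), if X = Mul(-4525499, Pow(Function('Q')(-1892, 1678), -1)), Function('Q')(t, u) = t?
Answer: Rational(49997301543, 68844376) ≈ 726.24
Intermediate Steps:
j = 121527 (j = Add(3, Mul(Rational(-1, 3), Mul(Add(1472, -939), Add(512, -1196)))) = Add(3, Mul(Rational(-1, 3), Mul(533, -684))) = Add(3, Mul(Rational(-1, 3), -364572)) = Add(3, 121524) = 121527)
X = Rational(411409, 172) (X = Mul(-4525499, Pow(-1892, -1)) = Mul(-4525499, Rational(-1, 1892)) = Rational(411409, 172) ≈ 2391.9)
Mul(X, Pow(Mul(400258, Pow(Function('A')(j), -1)), -1)) = Mul(Rational(411409, 172), Pow(Mul(400258, Pow(121527, -1)), -1)) = Mul(Rational(411409, 172), Pow(Mul(400258, Rational(1, 121527)), -1)) = Mul(Rational(411409, 172), Pow(Rational(400258, 121527), -1)) = Mul(Rational(411409, 172), Rational(121527, 400258)) = Rational(49997301543, 68844376)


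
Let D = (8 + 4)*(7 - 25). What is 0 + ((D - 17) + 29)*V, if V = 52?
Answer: -10608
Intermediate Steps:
D = -216 (D = 12*(-18) = -216)
0 + ((D - 17) + 29)*V = 0 + ((-216 - 17) + 29)*52 = 0 + (-233 + 29)*52 = 0 - 204*52 = 0 - 10608 = -10608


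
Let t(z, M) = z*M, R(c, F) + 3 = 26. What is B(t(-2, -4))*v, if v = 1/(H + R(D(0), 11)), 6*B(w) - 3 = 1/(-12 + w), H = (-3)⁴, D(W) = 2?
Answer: 11/2496 ≈ 0.0044070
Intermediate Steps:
R(c, F) = 23 (R(c, F) = -3 + 26 = 23)
H = 81
t(z, M) = M*z
B(w) = ½ + 1/(6*(-12 + w))
v = 1/104 (v = 1/(81 + 23) = 1/104 ≈ 0.0096154)
B(t(-2, -4))*v = ((-35 + 3*(-4*(-2)))/(6*(-12 - 4*(-2))))*(1/104) = ((-35 + 3*8)/(6*(-12 + 8)))*(1/104) = ((⅙)*(-35 + 24)/(-4))*(1/104) = ((⅙)*(-¼)*(-11))*(1/104) = (11/24)*(1/104) = 11/2496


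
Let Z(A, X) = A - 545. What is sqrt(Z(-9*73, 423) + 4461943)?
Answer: sqrt(4460741) ≈ 2112.0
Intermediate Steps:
Z(A, X) = -545 + A
sqrt(Z(-9*73, 423) + 4461943) = sqrt((-545 - 9*73) + 4461943) = sqrt((-545 - 657) + 4461943) = sqrt(-1202 + 4461943) = sqrt(4460741)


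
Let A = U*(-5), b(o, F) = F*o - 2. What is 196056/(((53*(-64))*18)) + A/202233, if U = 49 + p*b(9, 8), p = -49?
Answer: -178781673/57164528 ≈ -3.1275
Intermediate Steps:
b(o, F) = -2 + F*o
U = -3381 (U = 49 - 49*(-2 + 8*9) = 49 - 49*(-2 + 72) = 49 - 49*70 = 49 - 3430 = -3381)
A = 16905 (A = -3381*(-5) = 16905)
196056/(((53*(-64))*18)) + A/202233 = 196056/(((53*(-64))*18)) + 16905/202233 = 196056/((-3392*18)) + 16905*(1/202233) = 196056/(-61056) + 5635/67411 = 196056*(-1/61056) + 5635/67411 = -2723/848 + 5635/67411 = -178781673/57164528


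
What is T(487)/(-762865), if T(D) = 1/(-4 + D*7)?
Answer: -1/2597555325 ≈ -3.8498e-10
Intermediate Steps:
T(D) = 1/(-4 + 7*D)
T(487)/(-762865) = 1/((-4 + 7*487)*(-762865)) = -1/762865/(-4 + 3409) = -1/762865/3405 = (1/3405)*(-1/762865) = -1/2597555325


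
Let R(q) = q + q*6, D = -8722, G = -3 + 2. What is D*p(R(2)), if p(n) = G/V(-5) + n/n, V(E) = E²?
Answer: -209328/25 ≈ -8373.1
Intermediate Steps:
G = -1
R(q) = 7*q (R(q) = q + 6*q = 7*q)
p(n) = 24/25 (p(n) = -1/((-5)²) + n/n = -1/25 + 1 = 24/25)
D*p(R(2)) = -8722*24/25 = -209328/25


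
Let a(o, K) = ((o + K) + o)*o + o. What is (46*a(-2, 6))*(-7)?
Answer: 1932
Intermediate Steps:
a(o, K) = o + o*(K + 2*o) (a(o, K) = ((K + o) + o)*o + o = (K + 2*o)*o + o = o*(K + 2*o) + o = o + o*(K + 2*o))
(46*a(-2, 6))*(-7) = (46*(-2*(1 + 6 + 2*(-2))))*(-7) = (46*(-2*(1 + 6 - 4)))*(-7) = (46*(-2*3))*(-7) = (46*(-6))*(-7) = -276*(-7) = 1932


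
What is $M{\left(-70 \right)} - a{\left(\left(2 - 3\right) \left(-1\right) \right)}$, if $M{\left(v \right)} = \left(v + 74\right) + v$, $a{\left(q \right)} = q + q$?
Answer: $-68$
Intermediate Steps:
$a{\left(q \right)} = 2 q$
$M{\left(v \right)} = 74 + 2 v$ ($M{\left(v \right)} = \left(74 + v\right) + v = 74 + 2 v$)
$M{\left(-70 \right)} - a{\left(\left(2 - 3\right) \left(-1\right) \right)} = \left(74 + 2 \left(-70\right)\right) - 2 \left(2 - 3\right) \left(-1\right) = \left(74 - 140\right) - 2 \left(\left(-1\right) \left(-1\right)\right) = -66 - 2 \cdot 1 = -66 - 2 = -68$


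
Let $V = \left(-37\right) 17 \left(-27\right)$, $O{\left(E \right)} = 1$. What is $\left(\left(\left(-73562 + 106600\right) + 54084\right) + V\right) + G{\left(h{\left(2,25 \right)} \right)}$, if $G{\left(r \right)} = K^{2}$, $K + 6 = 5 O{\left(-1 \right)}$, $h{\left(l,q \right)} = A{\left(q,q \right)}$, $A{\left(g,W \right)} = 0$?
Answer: $104106$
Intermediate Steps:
$h{\left(l,q \right)} = 0$
$V = 16983$ ($V = \left(-629\right) \left(-27\right) = 16983$)
$K = -1$ ($K = -6 + 5 \cdot 1 = -6 + 5 = -1$)
$G{\left(r \right)} = 1$ ($G{\left(r \right)} = \left(-1\right)^{2} = 1$)
$\left(\left(\left(-73562 + 106600\right) + 54084\right) + V\right) + G{\left(h{\left(2,25 \right)} \right)} = \left(\left(\left(-73562 + 106600\right) + 54084\right) + 16983\right) + 1 = \left(\left(33038 + 54084\right) + 16983\right) + 1 = \left(87122 + 16983\right) + 1 = 104105 + 1 = 104106$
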